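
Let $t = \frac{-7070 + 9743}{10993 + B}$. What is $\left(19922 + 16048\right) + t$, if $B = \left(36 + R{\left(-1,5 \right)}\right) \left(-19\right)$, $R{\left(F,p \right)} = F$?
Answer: $\frac{371500833}{10328} \approx 35970.0$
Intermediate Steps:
$B = -665$ ($B = \left(36 - 1\right) \left(-19\right) = 35 \left(-19\right) = -665$)
$t = \frac{2673}{10328}$ ($t = \frac{-7070 + 9743}{10993 - 665} = \frac{2673}{10328} \approx 0.25881$)
$\left(19922 + 16048\right) + t = \left(19922 + 16048\right) + \frac{2673}{10328} = 35970 + \frac{2673}{10328} = \frac{371500833}{10328}$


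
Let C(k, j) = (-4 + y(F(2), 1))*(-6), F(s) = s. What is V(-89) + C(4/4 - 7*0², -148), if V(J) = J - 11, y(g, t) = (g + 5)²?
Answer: -370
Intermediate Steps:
y(g, t) = (5 + g)²
V(J) = -11 + J
C(k, j) = -270 (C(k, j) = (-4 + (5 + 2)²)*(-6) = (-4 + 7²)*(-6) = (-4 + 49)*(-6) = 45*(-6) = -270)
V(-89) + C(4/4 - 7*0², -148) = (-11 - 89) - 270 = -100 - 270 = -370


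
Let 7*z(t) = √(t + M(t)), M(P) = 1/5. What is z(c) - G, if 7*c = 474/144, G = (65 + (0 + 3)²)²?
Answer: -5476 + √118230/2940 ≈ -5475.9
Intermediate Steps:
M(P) = ⅕
G = 5476 (G = (65 + 3²)² = (65 + 9)² = 74² = 5476)
c = 79/168 (c = (474/144)/7 = (474*(1/144))/7 = (⅐)*(79/24) = 79/168 ≈ 0.47024)
z(t) = √(⅕ + t)/7 (z(t) = √(t + ⅕)/7 = √(⅕ + t)/7)
z(c) - G = √(5 + 25*(79/168))/35 - 1*5476 = √(5 + 1975/168)/35 - 5476 = √(2815/168)/35 - 5476 = (√118230/84)/35 - 5476 = √118230/2940 - 5476 = -5476 + √118230/2940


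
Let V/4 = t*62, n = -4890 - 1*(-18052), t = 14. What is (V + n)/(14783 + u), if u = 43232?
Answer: 16634/58015 ≈ 0.28672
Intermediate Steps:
n = 13162 (n = -4890 + 18052 = 13162)
V = 3472 (V = 4*(14*62) = 4*868 = 3472)
(V + n)/(14783 + u) = (3472 + 13162)/(14783 + 43232) = 16634/58015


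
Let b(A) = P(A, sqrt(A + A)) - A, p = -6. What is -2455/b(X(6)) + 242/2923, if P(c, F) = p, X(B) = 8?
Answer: 7179353/40922 ≈ 175.44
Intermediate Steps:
P(c, F) = -6
b(A) = -6 - A
-2455/b(X(6)) + 242/2923 = -2455/(-6 - 1*8) + 242/2923 = -2455/(-6 - 8) + 242*(1/2923) = -2455/(-14) + 242/2923 = -2455*(-1/14) + 242/2923 = 2455/14 + 242/2923 = 7179353/40922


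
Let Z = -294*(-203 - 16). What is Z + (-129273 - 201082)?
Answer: -265969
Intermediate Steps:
Z = 64386 (Z = -294*(-219) = 64386)
Z + (-129273 - 201082) = 64386 + (-129273 - 201082) = 64386 - 330355 = -265969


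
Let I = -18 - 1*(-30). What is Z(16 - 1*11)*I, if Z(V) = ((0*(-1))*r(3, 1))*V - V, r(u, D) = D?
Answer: -60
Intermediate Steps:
I = 12 (I = -18 + 30 = 12)
Z(V) = -V (Z(V) = ((0*(-1))*1)*V - V = (0*1)*V - V = 0*V - V = 0 - V = -V)
Z(16 - 1*11)*I = -(16 - 1*11)*12 = -(16 - 11)*12 = -1*5*12 = -5*12 = -60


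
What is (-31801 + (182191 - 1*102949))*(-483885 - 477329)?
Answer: -45600953374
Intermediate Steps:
(-31801 + (182191 - 1*102949))*(-483885 - 477329) = (-31801 + (182191 - 102949))*(-961214) = (-31801 + 79242)*(-961214) = 47441*(-961214) = -45600953374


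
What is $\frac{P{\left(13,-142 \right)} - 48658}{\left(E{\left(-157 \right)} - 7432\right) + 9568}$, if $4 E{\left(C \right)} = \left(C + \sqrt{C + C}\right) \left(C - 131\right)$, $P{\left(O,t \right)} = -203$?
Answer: $- \frac{570045}{158213} - \frac{48861 i \sqrt{314}}{2531408} \approx -3.603 - 0.34203 i$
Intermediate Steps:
$E{\left(C \right)} = \frac{\left(-131 + C\right) \left(C + \sqrt{2} \sqrt{C}\right)}{4}$ ($E{\left(C \right)} = \frac{\left(C + \sqrt{C + C}\right) \left(C - 131\right)}{4} = \frac{\left(C + \sqrt{2 C}\right) \left(-131 + C\right)}{4} = \frac{\left(C + \sqrt{2} \sqrt{C}\right) \left(-131 + C\right)}{4} = \frac{\left(-131 + C\right) \left(C + \sqrt{2} \sqrt{C}\right)}{4}$)
$\frac{P{\left(13,-142 \right)} - 48658}{\left(E{\left(-157 \right)} - 7432\right) + 9568} = \frac{-203 - 48658}{\left(\left(\left(- \frac{131}{4}\right) \left(-157\right) + \frac{\left(-157\right)^{2}}{4} - \frac{131 \sqrt{2} \sqrt{-157}}{4} + \frac{\sqrt{2} \left(-157\right)^{\frac{3}{2}}}{4}\right) - 7432\right) + 9568} = - \frac{48861}{\left(\left(\frac{20567}{4} + \frac{1}{4} \cdot 24649 - \frac{131 \sqrt{2} i \sqrt{157}}{4} + \frac{\sqrt{2} \left(- 157 i \sqrt{157}\right)}{4}\right) - 7432\right) + 9568} = - \frac{48861}{\left(\left(\frac{20567}{4} + \frac{24649}{4} - \frac{131 i \sqrt{314}}{4} - \frac{157 i \sqrt{314}}{4}\right) - 7432\right) + 9568} = - \frac{48861}{\left(\left(11304 - 72 i \sqrt{314}\right) - 7432\right) + 9568} = - \frac{48861}{\left(3872 - 72 i \sqrt{314}\right) + 9568} = - \frac{48861}{13440 - 72 i \sqrt{314}}$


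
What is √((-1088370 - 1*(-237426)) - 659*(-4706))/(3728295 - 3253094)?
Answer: √2250310/475201 ≈ 0.0031568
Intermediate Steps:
√((-1088370 - 1*(-237426)) - 659*(-4706))/(3728295 - 3253094) = √((-1088370 + 237426) + 3101254)/475201 = √(-850944 + 3101254)*(1/475201) = √2250310*(1/475201) = √2250310/475201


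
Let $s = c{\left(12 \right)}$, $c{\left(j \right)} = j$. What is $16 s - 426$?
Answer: $-234$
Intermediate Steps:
$s = 12$
$16 s - 426 = 16 \cdot 12 - 426 = 192 - 426 = -234$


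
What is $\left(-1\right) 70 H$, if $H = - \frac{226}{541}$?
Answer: $\frac{15820}{541} \approx 29.242$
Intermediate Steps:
$H = - \frac{226}{541}$ ($H = \left(-226\right) \frac{1}{541} = - \frac{226}{541} \approx -0.41775$)
$\left(-1\right) 70 H = \left(-1\right) 70 \left(- \frac{226}{541}\right) = \left(-70\right) \left(- \frac{226}{541}\right) = \frac{15820}{541}$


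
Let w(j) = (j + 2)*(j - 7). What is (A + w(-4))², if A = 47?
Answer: 4761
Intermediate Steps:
w(j) = (-7 + j)*(2 + j) (w(j) = (2 + j)*(-7 + j) = (-7 + j)*(2 + j))
(A + w(-4))² = (47 + (-14 + (-4)² - 5*(-4)))² = (47 + (-14 + 16 + 20))² = (47 + 22)² = 69² = 4761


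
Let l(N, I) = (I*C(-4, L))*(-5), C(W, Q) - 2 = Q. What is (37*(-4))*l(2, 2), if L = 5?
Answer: 10360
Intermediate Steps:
C(W, Q) = 2 + Q
l(N, I) = -35*I (l(N, I) = (I*(2 + 5))*(-5) = (I*7)*(-5) = (7*I)*(-5) = -35*I)
(37*(-4))*l(2, 2) = (37*(-4))*(-35*2) = -148*(-70) = 10360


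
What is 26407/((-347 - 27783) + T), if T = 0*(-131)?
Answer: -26407/28130 ≈ -0.93875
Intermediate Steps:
T = 0
26407/((-347 - 27783) + T) = 26407/((-347 - 27783) + 0) = 26407/(-28130 + 0) = 26407/(-28130) = 26407*(-1/28130) = -26407/28130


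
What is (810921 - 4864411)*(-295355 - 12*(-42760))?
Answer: -882708249850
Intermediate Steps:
(810921 - 4864411)*(-295355 - 12*(-42760)) = -4053490*(-295355 + 513120) = -4053490*217765 = -882708249850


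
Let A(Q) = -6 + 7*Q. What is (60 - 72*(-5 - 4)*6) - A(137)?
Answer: 2995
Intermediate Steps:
(60 - 72*(-5 - 4)*6) - A(137) = (60 - 72*(-5 - 4)*6) - (-6 + 7*137) = (60 - (-648)*6) - (-6 + 959) = (60 - 72*(-54)) - 1*953 = (60 + 3888) - 953 = 3948 - 953 = 2995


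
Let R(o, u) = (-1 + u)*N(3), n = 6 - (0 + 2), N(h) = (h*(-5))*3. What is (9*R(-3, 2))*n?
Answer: -1620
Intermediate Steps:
N(h) = -15*h (N(h) = -5*h*3 = -15*h)
n = 4 (n = 6 - 1*2 = 6 - 2 = 4)
R(o, u) = 45 - 45*u (R(o, u) = (-1 + u)*(-15*3) = (-1 + u)*(-45) = 45 - 45*u)
(9*R(-3, 2))*n = (9*(45 - 45*2))*4 = (9*(45 - 90))*4 = (9*(-45))*4 = -405*4 = -1620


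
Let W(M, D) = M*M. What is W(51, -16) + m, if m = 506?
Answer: 3107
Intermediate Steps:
W(M, D) = M**2
W(51, -16) + m = 51**2 + 506 = 2601 + 506 = 3107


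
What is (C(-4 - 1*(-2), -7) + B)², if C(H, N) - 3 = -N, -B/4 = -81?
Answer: 111556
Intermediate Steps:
B = 324 (B = -4*(-81) = 324)
C(H, N) = 3 - N
(C(-4 - 1*(-2), -7) + B)² = ((3 - 1*(-7)) + 324)² = ((3 + 7) + 324)² = (10 + 324)² = 334² = 111556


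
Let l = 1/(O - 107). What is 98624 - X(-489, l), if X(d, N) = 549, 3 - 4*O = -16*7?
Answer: 98075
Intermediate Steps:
O = 115/4 (O = ¾ - (-4)*7 = ¾ - ¼*(-112) = ¾ + 28 = 115/4 ≈ 28.750)
l = -4/313 (l = 1/(115/4 - 107) = 1/(-313/4) = -4/313 ≈ -0.012780)
98624 - X(-489, l) = 98624 - 1*549 = 98624 - 549 = 98075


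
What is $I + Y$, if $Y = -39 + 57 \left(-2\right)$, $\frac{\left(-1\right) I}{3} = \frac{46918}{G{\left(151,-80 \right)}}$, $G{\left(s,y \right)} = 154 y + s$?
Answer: $- \frac{1721103}{12169} \approx -141.43$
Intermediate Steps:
$G{\left(s,y \right)} = s + 154 y$
$I = \frac{140754}{12169}$ ($I = - 3 \frac{46918}{151 + 154 \left(-80\right)} = - 3 \frac{46918}{151 - 12320} = - 3 \frac{46918}{-12169} = - 3 \cdot 46918 \left(- \frac{1}{12169}\right) = \left(-3\right) \left(- \frac{46918}{12169}\right) = \frac{140754}{12169} \approx 11.567$)
$Y = -153$ ($Y = -39 - 114 = -153$)
$I + Y = \frac{140754}{12169} - 153 = - \frac{1721103}{12169}$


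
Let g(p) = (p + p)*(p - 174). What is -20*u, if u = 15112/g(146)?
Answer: 18890/511 ≈ 36.967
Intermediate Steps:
g(p) = 2*p*(-174 + p) (g(p) = (2*p)*(-174 + p) = 2*p*(-174 + p))
u = -1889/1022 (u = 15112/((2*146*(-174 + 146))) = 15112/((2*146*(-28))) = 15112/(-8176) = 15112*(-1/8176) = -1889/1022 ≈ -1.8483)
-20*u = -20*(-1889/1022) = 18890/511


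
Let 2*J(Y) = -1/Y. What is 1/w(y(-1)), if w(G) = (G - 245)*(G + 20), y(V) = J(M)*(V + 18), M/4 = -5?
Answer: -1600/7992711 ≈ -0.00020018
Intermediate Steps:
M = -20 (M = 4*(-5) = -20)
J(Y) = -1/(2*Y) (J(Y) = (-1/Y)/2 = -1/(2*Y))
y(V) = 9/20 + V/40 (y(V) = (-½/(-20))*(V + 18) = (-½*(-1/20))*(18 + V) = (18 + V)/40 = 9/20 + V/40)
w(G) = (-245 + G)*(20 + G)
1/w(y(-1)) = 1/(-4900 + (9/20 + (1/40)*(-1))² - 225*(9/20 + (1/40)*(-1))) = 1/(-4900 + (9/20 - 1/40)² - 225*(9/20 - 1/40)) = 1/(-4900 + (17/40)² - 225*17/40) = 1/(-4900 + 289/1600 - 765/8) = 1/(-7992711/1600) = -1600/7992711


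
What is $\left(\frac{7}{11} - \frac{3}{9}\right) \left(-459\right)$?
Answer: $- \frac{1530}{11} \approx -139.09$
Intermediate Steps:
$\left(\frac{7}{11} - \frac{3}{9}\right) \left(-459\right) = \left(7 \cdot \frac{1}{11} - \frac{1}{3}\right) \left(-459\right) = \left(\frac{7}{11} - \frac{1}{3}\right) \left(-459\right) = \frac{10}{33} \left(-459\right) = - \frac{1530}{11}$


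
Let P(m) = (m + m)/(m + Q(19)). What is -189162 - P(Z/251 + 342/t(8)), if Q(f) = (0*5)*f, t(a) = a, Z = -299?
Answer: -189164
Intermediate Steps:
Q(f) = 0 (Q(f) = 0*f = 0)
P(m) = 2 (P(m) = (m + m)/(m + 0) = (2*m)/m = 2)
-189162 - P(Z/251 + 342/t(8)) = -189162 - 1*2 = -189162 - 2 = -189164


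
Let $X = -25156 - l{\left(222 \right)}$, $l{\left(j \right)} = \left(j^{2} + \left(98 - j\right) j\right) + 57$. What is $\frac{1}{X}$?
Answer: $- \frac{1}{46969} \approx -2.1291 \cdot 10^{-5}$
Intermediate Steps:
$l{\left(j \right)} = 57 + j^{2} + j \left(98 - j\right)$ ($l{\left(j \right)} = \left(j^{2} + j \left(98 - j\right)\right) + 57 = 57 + j^{2} + j \left(98 - j\right)$)
$X = -46969$ ($X = -25156 - \left(57 + 98 \cdot 222\right) = -25156 - \left(57 + 21756\right) = -25156 - 21813 = -46969$)
$\frac{1}{X} = \frac{1}{-46969} = - \frac{1}{46969}$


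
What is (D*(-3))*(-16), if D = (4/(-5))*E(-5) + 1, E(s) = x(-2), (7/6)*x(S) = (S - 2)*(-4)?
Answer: -16752/35 ≈ -478.63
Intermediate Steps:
x(S) = 48/7 - 24*S/7 (x(S) = 6*((S - 2)*(-4))/7 = 6*((-2 + S)*(-4))/7 = 6*(8 - 4*S)/7 = 48/7 - 24*S/7)
E(s) = 96/7 (E(s) = 48/7 - 24/7*(-2) = 48/7 + 48/7 = 96/7)
D = -349/35 (D = (4/(-5))*(96/7) + 1 = (4*(-1/5))*(96/7) + 1 = -4/5*96/7 + 1 = -384/35 + 1 = -349/35 ≈ -9.9714)
(D*(-3))*(-16) = -349/35*(-3)*(-16) = (1047/35)*(-16) = -16752/35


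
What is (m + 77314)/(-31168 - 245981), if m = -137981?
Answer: 60667/277149 ≈ 0.21890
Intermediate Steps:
(m + 77314)/(-31168 - 245981) = (-137981 + 77314)/(-31168 - 245981) = -60667/(-277149) = -60667*(-1/277149) = 60667/277149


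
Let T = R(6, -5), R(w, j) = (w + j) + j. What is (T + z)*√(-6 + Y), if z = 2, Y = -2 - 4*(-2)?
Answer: 0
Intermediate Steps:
Y = 6 (Y = -2 + 8 = 6)
R(w, j) = w + 2*j (R(w, j) = (j + w) + j = w + 2*j)
T = -4 (T = 6 + 2*(-5) = 6 - 10 = -4)
(T + z)*√(-6 + Y) = (-4 + 2)*√(-6 + 6) = -2*√0 = -2*0 = 0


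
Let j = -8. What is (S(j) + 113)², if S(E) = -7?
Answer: 11236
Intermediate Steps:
(S(j) + 113)² = (-7 + 113)² = 106² = 11236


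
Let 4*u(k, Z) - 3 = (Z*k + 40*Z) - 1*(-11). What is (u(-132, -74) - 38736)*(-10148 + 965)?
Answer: 680102163/2 ≈ 3.4005e+8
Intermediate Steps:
u(k, Z) = 7/2 + 10*Z + Z*k/4 (u(k, Z) = 3/4 + ((Z*k + 40*Z) - 1*(-11))/4 = 3/4 + ((40*Z + Z*k) + 11)/4 = 3/4 + (11 + 40*Z + Z*k)/4 = 3/4 + (11/4 + 10*Z + Z*k/4) = 7/2 + 10*Z + Z*k/4)
(u(-132, -74) - 38736)*(-10148 + 965) = ((7/2 + 10*(-74) + (1/4)*(-74)*(-132)) - 38736)*(-10148 + 965) = ((7/2 - 740 + 2442) - 38736)*(-9183) = (3411/2 - 38736)*(-9183) = -74061/2*(-9183) = 680102163/2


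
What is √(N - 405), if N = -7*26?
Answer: I*√587 ≈ 24.228*I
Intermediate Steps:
N = -182
√(N - 405) = √(-182 - 405) = √(-587) = I*√587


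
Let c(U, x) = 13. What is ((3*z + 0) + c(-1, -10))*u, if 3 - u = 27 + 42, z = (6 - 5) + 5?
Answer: -2046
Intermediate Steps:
z = 6 (z = 1 + 5 = 6)
u = -66 (u = 3 - (27 + 42) = 3 - 1*69 = 3 - 69 = -66)
((3*z + 0) + c(-1, -10))*u = ((3*6 + 0) + 13)*(-66) = ((18 + 0) + 13)*(-66) = (18 + 13)*(-66) = 31*(-66) = -2046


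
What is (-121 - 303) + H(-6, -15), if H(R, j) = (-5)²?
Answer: -399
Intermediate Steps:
H(R, j) = 25
(-121 - 303) + H(-6, -15) = (-121 - 303) + 25 = -424 + 25 = -399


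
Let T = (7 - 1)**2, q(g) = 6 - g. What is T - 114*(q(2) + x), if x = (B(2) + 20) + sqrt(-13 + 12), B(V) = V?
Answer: -2928 - 114*I ≈ -2928.0 - 114.0*I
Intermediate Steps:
T = 36 (T = 6**2 = 36)
x = 22 + I (x = (2 + 20) + sqrt(-13 + 12) = 22 + sqrt(-1) = 22 + I ≈ 22.0 + 1.0*I)
T - 114*(q(2) + x) = 36 - 114*((6 - 1*2) + (22 + I)) = 36 - 114*((6 - 2) + (22 + I)) = 36 - 114*(4 + (22 + I)) = 36 - 114*(26 + I) = 36 + (-2964 - 114*I) = -2928 - 114*I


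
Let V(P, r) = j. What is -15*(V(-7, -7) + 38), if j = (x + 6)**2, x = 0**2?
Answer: -1110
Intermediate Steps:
x = 0
j = 36 (j = (0 + 6)**2 = 6**2 = 36)
V(P, r) = 36
-15*(V(-7, -7) + 38) = -15*(36 + 38) = -15*74 = -1110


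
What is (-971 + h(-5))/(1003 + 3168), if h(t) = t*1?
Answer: -976/4171 ≈ -0.23400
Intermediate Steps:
h(t) = t
(-971 + h(-5))/(1003 + 3168) = (-971 - 5)/(1003 + 3168) = -976/4171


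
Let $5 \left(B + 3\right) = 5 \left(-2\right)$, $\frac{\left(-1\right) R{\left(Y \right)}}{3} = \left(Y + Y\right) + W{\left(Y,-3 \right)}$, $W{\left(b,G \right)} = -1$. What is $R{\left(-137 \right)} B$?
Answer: $-4125$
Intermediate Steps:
$R{\left(Y \right)} = 3 - 6 Y$ ($R{\left(Y \right)} = - 3 \left(\left(Y + Y\right) - 1\right) = - 3 \left(2 Y - 1\right) = - 3 \left(-1 + 2 Y\right) = 3 - 6 Y$)
$B = -5$ ($B = -3 + \frac{5 \left(-2\right)}{5} = -3 + \frac{1}{5} \left(-10\right) = -3 - 2 = -5$)
$R{\left(-137 \right)} B = \left(3 - -822\right) \left(-5\right) = \left(3 + 822\right) \left(-5\right) = 825 \left(-5\right) = -4125$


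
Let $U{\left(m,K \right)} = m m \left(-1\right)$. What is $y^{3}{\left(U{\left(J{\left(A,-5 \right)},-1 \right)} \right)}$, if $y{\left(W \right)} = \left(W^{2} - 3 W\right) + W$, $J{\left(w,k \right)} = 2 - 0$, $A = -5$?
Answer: $13824$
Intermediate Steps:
$J{\left(w,k \right)} = 2$ ($J{\left(w,k \right)} = 2 + 0 = 2$)
$U{\left(m,K \right)} = - m^{2}$ ($U{\left(m,K \right)} = m^{2} \left(-1\right) = - m^{2}$)
$y{\left(W \right)} = W^{2} - 2 W$
$y^{3}{\left(U{\left(J{\left(A,-5 \right)},-1 \right)} \right)} = \left(- 2^{2} \left(-2 - 2^{2}\right)\right)^{3} = \left(\left(-1\right) 4 \left(-2 - 4\right)\right)^{3} = \left(- 4 \left(-2 - 4\right)\right)^{3} = \left(\left(-4\right) \left(-6\right)\right)^{3} = 24^{3} = 13824$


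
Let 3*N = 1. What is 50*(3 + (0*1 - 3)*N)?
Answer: 100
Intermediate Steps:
N = 1/3 (N = (1/3)*1 = 1/3 ≈ 0.33333)
50*(3 + (0*1 - 3)*N) = 50*(3 + (0*1 - 3)*(1/3)) = 50*(3 + (0 - 3)*(1/3)) = 50*(3 - 3*1/3) = 50*(3 - 1) = 50*2 = 100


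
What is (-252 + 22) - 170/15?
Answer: -724/3 ≈ -241.33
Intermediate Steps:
(-252 + 22) - 170/15 = -230 - 170*1/15 = -230 - 34/3 = -724/3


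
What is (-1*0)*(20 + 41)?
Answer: 0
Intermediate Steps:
(-1*0)*(20 + 41) = 0*61 = 0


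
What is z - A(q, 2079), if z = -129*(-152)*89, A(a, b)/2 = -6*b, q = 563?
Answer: 1770060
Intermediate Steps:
A(a, b) = -12*b (A(a, b) = 2*(-6*b) = -12*b)
z = 1745112 (z = 19608*89 = 1745112)
z - A(q, 2079) = 1745112 - (-12)*2079 = 1745112 - 1*(-24948) = 1745112 + 24948 = 1770060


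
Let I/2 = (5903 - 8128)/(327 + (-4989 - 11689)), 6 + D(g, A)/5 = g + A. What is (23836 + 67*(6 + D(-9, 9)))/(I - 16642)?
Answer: -90862507/68027223 ≈ -1.3357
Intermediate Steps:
D(g, A) = -30 + 5*A + 5*g (D(g, A) = -30 + 5*(g + A) = -30 + 5*(A + g) = -30 + (5*A + 5*g) = -30 + 5*A + 5*g)
I = 4450/16351 (I = 2*((5903 - 8128)/(327 + (-4989 - 11689))) = 2*(-2225/(327 - 16678)) = 2*(-2225/(-16351)) = 2*(-2225*(-1/16351)) = 2*(2225/16351) = 4450/16351 ≈ 0.27215)
(23836 + 67*(6 + D(-9, 9)))/(I - 16642) = (23836 + 67*(6 + (-30 + 5*9 + 5*(-9))))/(4450/16351 - 16642) = (23836 + 67*(6 + (-30 + 45 - 45)))/(-272108892/16351) = (23836 + 67*(6 - 30))*(-16351/272108892) = (23836 + 67*(-24))*(-16351/272108892) = (23836 - 1608)*(-16351/272108892) = 22228*(-16351/272108892) = -90862507/68027223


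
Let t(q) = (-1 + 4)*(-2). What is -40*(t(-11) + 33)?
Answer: -1080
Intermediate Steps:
t(q) = -6 (t(q) = 3*(-2) = -6)
-40*(t(-11) + 33) = -40*(-6 + 33) = -40*27 = -1080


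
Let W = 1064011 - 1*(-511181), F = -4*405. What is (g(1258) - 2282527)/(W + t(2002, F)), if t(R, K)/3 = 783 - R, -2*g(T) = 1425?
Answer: -4566479/3143070 ≈ -1.4529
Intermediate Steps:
g(T) = -1425/2 (g(T) = -1/2*1425 = -1425/2)
F = -1620
t(R, K) = 2349 - 3*R (t(R, K) = 3*(783 - R) = 2349 - 3*R)
W = 1575192 (W = 1064011 + 511181 = 1575192)
(g(1258) - 2282527)/(W + t(2002, F)) = (-1425/2 - 2282527)/(1575192 + (2349 - 3*2002)) = -4566479/(2*(1575192 + (2349 - 6006))) = -4566479/(2*(1575192 - 3657)) = -4566479/2/1571535 = -4566479/2*1/1571535 = -4566479/3143070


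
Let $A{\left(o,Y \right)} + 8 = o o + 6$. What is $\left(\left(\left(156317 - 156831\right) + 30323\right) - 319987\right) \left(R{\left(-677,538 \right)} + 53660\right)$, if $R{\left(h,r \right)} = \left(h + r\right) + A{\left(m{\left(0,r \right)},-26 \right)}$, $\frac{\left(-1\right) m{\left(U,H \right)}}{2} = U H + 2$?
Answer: $-15534679230$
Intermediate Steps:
$m{\left(U,H \right)} = -4 - 2 H U$ ($m{\left(U,H \right)} = - 2 \left(U H + 2\right) = - 2 \left(H U + 2\right) = - 2 \left(2 + H U\right) = -4 - 2 H U$)
$A{\left(o,Y \right)} = -2 + o^{2}$ ($A{\left(o,Y \right)} = -8 + \left(o o + 6\right) = -8 + \left(o^{2} + 6\right) = -8 + \left(6 + o^{2}\right) = -2 + o^{2}$)
$R{\left(h,r \right)} = 14 + h + r$ ($R{\left(h,r \right)} = \left(h + r\right) + \left(-2 + \left(-4 - 2 r 0\right)^{2}\right) = \left(h + r\right) - \left(2 - \left(-4 + 0\right)^{2}\right) = \left(h + r\right) - \left(2 - \left(-4\right)^{2}\right) = \left(h + r\right) + \left(-2 + 16\right) = \left(h + r\right) + 14 = 14 + h + r$)
$\left(\left(\left(156317 - 156831\right) + 30323\right) - 319987\right) \left(R{\left(-677,538 \right)} + 53660\right) = \left(\left(\left(156317 - 156831\right) + 30323\right) - 319987\right) \left(\left(14 - 677 + 538\right) + 53660\right) = \left(\left(-514 + 30323\right) - 319987\right) \left(-125 + 53660\right) = \left(29809 - 319987\right) 53535 = \left(-290178\right) 53535 = -15534679230$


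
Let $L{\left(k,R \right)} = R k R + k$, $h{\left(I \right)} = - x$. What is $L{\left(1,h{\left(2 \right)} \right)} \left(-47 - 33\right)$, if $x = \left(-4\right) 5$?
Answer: $-32080$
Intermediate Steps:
$x = -20$
$h{\left(I \right)} = 20$ ($h{\left(I \right)} = \left(-1\right) \left(-20\right) = 20$)
$L{\left(k,R \right)} = k + k R^{2}$ ($L{\left(k,R \right)} = k R^{2} + k = k + k R^{2}$)
$L{\left(1,h{\left(2 \right)} \right)} \left(-47 - 33\right) = 1 \left(1 + 20^{2}\right) \left(-47 - 33\right) = 1 \left(1 + 400\right) \left(-80\right) = 1 \cdot 401 \left(-80\right) = 401 \left(-80\right) = -32080$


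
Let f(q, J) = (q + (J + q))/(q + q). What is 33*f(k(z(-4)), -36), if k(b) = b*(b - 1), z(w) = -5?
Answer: 66/5 ≈ 13.200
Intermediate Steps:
k(b) = b*(-1 + b)
f(q, J) = (J + 2*q)/(2*q) (f(q, J) = (J + 2*q)/((2*q)) = (J + 2*q)*(1/(2*q)) = (J + 2*q)/(2*q))
33*f(k(z(-4)), -36) = 33*((-5*(-1 - 5) + (1/2)*(-36))/((-5*(-1 - 5)))) = 33*((-5*(-6) - 18)/((-5*(-6)))) = 33*((30 - 18)/30) = 33*((1/30)*12) = 33*(2/5) = 66/5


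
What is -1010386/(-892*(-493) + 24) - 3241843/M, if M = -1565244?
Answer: -38950727411/172090751580 ≈ -0.22634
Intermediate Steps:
-1010386/(-892*(-493) + 24) - 3241843/M = -1010386/(-892*(-493) + 24) - 3241843/(-1565244) = -1010386/(439756 + 24) - 3241843*(-1/1565244) = -1010386/439780 + 3241843/1565244 = -1010386*1/439780 + 3241843/1565244 = -505193/219890 + 3241843/1565244 = -38950727411/172090751580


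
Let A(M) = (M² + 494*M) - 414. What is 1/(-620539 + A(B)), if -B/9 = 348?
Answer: 1/7641263 ≈ 1.3087e-7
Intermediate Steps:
B = -3132 (B = -9*348 = -3132)
A(M) = -414 + M² + 494*M
1/(-620539 + A(B)) = 1/(-620539 + (-414 + (-3132)² + 494*(-3132))) = 1/(-620539 + (-414 + 9809424 - 1547208)) = 1/(-620539 + 8261802) = 1/7641263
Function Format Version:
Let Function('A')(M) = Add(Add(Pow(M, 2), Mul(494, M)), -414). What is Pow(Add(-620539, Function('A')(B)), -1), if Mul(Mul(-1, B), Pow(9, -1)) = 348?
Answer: Rational(1, 7641263) ≈ 1.3087e-7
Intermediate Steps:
B = -3132 (B = Mul(-9, 348) = -3132)
Function('A')(M) = Add(-414, Pow(M, 2), Mul(494, M))
Pow(Add(-620539, Function('A')(B)), -1) = Pow(Add(-620539, Add(-414, Pow(-3132, 2), Mul(494, -3132))), -1) = Pow(Add(-620539, Add(-414, 9809424, -1547208)), -1) = Pow(Add(-620539, 8261802), -1) = Pow(7641263, -1) = Rational(1, 7641263)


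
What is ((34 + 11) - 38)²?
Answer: 49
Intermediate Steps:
((34 + 11) - 38)² = (45 - 38)² = 7² = 49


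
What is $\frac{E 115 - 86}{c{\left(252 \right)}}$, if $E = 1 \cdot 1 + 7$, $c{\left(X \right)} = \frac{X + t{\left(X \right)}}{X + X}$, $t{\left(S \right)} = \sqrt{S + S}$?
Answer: $\frac{210168}{125} - \frac{5004 \sqrt{14}}{125} \approx 1531.6$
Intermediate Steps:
$t{\left(S \right)} = \sqrt{2} \sqrt{S}$ ($t{\left(S \right)} = \sqrt{2 S} = \sqrt{2} \sqrt{S}$)
$c{\left(X \right)} = \frac{X + \sqrt{2} \sqrt{X}}{2 X}$ ($c{\left(X \right)} = \frac{X + \sqrt{2} \sqrt{X}}{X + X} = \frac{X + \sqrt{2} \sqrt{X}}{2 X}$)
$E = 8$ ($E = 1 + 7 = 8$)
$\frac{E 115 - 86}{c{\left(252 \right)}} = \frac{8 \cdot 115 - 86}{\frac{1}{2} \cdot \frac{1}{252} \left(252 + \sqrt{2} \sqrt{252}\right)} = \frac{920 - 86}{\frac{1}{2} \cdot \frac{1}{252} \left(252 + \sqrt{2} \cdot 6 \sqrt{7}\right)} = \frac{834}{\frac{1}{2} \cdot \frac{1}{252} \left(252 + 6 \sqrt{14}\right)} = \frac{834}{\frac{1}{2} + \frac{\sqrt{14}}{84}}$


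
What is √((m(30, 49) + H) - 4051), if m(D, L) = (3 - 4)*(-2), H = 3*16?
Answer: I*√4001 ≈ 63.253*I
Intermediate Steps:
H = 48
m(D, L) = 2 (m(D, L) = -1*(-2) = 2)
√((m(30, 49) + H) - 4051) = √((2 + 48) - 4051) = √(50 - 4051) = √(-4001) = I*√4001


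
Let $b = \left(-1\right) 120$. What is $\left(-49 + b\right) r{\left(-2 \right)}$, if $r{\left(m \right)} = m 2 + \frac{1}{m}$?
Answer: $\frac{1521}{2} \approx 760.5$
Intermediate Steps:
$b = -120$
$r{\left(m \right)} = \frac{1}{m} + 2 m$ ($r{\left(m \right)} = 2 m + \frac{1}{m} = \frac{1}{m} + 2 m$)
$\left(-49 + b\right) r{\left(-2 \right)} = \left(-49 - 120\right) \left(\frac{1}{-2} + 2 \left(-2\right)\right) = - 169 \left(- \frac{1}{2} - 4\right) = \left(-169\right) \left(- \frac{9}{2}\right) = \frac{1521}{2}$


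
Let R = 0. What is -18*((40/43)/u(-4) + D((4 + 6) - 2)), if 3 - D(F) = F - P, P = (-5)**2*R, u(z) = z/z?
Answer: 3150/43 ≈ 73.256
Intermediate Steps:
u(z) = 1
P = 0 (P = (-5)**2*0 = 25*0 = 0)
D(F) = 3 - F (D(F) = 3 - (F - 1*0) = 3 - (F + 0) = 3 - F)
-18*((40/43)/u(-4) + D((4 + 6) - 2)) = -18*((40/43)/1 + (3 - ((4 + 6) - 2))) = -18*((40*(1/43))*1 + (3 - (10 - 2))) = -18*((40/43)*1 + (3 - 1*8)) = -18*(40/43 + (3 - 8)) = -18*(40/43 - 5) = -18*(-175/43) = 3150/43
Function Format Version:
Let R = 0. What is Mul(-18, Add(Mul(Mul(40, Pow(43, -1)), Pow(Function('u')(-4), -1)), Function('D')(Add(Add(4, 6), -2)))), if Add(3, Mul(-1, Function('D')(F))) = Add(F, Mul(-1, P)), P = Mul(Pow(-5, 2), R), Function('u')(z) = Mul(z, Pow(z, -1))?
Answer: Rational(3150, 43) ≈ 73.256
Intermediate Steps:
Function('u')(z) = 1
P = 0 (P = Mul(Pow(-5, 2), 0) = Mul(25, 0) = 0)
Function('D')(F) = Add(3, Mul(-1, F)) (Function('D')(F) = Add(3, Mul(-1, Add(F, Mul(-1, 0)))) = Add(3, Mul(-1, Add(F, 0))) = Add(3, Mul(-1, F)))
Mul(-18, Add(Mul(Mul(40, Pow(43, -1)), Pow(Function('u')(-4), -1)), Function('D')(Add(Add(4, 6), -2)))) = Mul(-18, Add(Mul(Mul(40, Pow(43, -1)), Pow(1, -1)), Add(3, Mul(-1, Add(Add(4, 6), -2))))) = Mul(-18, Add(Mul(Mul(40, Rational(1, 43)), 1), Add(3, Mul(-1, Add(10, -2))))) = Mul(-18, Add(Mul(Rational(40, 43), 1), Add(3, Mul(-1, 8)))) = Mul(-18, Add(Rational(40, 43), Add(3, -8))) = Mul(-18, Add(Rational(40, 43), -5)) = Mul(-18, Rational(-175, 43)) = Rational(3150, 43)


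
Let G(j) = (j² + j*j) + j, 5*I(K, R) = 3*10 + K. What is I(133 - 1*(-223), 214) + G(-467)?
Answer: 2178941/5 ≈ 4.3579e+5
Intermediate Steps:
I(K, R) = 6 + K/5 (I(K, R) = (3*10 + K)/5 = (30 + K)/5 = 6 + K/5)
G(j) = j + 2*j² (G(j) = (j² + j²) + j = 2*j² + j = j + 2*j²)
I(133 - 1*(-223), 214) + G(-467) = (6 + (133 - 1*(-223))/5) - 467*(1 + 2*(-467)) = (6 + (133 + 223)/5) - 467*(1 - 934) = (6 + (⅕)*356) - 467*(-933) = (6 + 356/5) + 435711 = 386/5 + 435711 = 2178941/5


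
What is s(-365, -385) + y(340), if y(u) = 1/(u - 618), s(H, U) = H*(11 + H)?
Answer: 35920379/278 ≈ 1.2921e+5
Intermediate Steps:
y(u) = 1/(-618 + u)
s(-365, -385) + y(340) = -365*(11 - 365) + 1/(-618 + 340) = -365*(-354) + 1/(-278) = 129210 - 1/278 = 35920379/278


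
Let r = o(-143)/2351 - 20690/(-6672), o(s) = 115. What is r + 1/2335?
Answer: 57693399161/18313255560 ≈ 3.1504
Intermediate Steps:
r = 24704735/7842936 (r = 115/2351 - 20690/(-6672) = 115*(1/2351) - 20690*(-1/6672) = 115/2351 + 10345/3336 = 24704735/7842936 ≈ 3.1499)
r + 1/2335 = 24704735/7842936 + 1/2335 = 57693399161/18313255560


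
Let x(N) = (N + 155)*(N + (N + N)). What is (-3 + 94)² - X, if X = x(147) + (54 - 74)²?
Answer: -125301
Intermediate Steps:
x(N) = 3*N*(155 + N) (x(N) = (155 + N)*(N + 2*N) = (155 + N)*(3*N) = 3*N*(155 + N))
X = 133582 (X = 3*147*(155 + 147) + (54 - 74)² = 3*147*302 + (-20)² = 133182 + 400 = 133582)
(-3 + 94)² - X = (-3 + 94)² - 1*133582 = 91² - 133582 = 8281 - 133582 = -125301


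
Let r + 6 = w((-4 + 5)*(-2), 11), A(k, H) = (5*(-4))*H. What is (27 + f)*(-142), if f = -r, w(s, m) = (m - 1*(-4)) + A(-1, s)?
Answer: 3124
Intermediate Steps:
A(k, H) = -20*H
w(s, m) = 4 + m - 20*s (w(s, m) = (m - 1*(-4)) - 20*s = (m + 4) - 20*s = (4 + m) - 20*s = 4 + m - 20*s)
r = 49 (r = -6 + (4 + 11 - 20*(-4 + 5)*(-2)) = -6 + (4 + 11 - 20*(-2)) = -6 + (4 + 11 + 40) = -6 + 55 = 49)
f = -49 (f = -1*49 = -49)
(27 + f)*(-142) = (27 - 49)*(-142) = -22*(-142) = 3124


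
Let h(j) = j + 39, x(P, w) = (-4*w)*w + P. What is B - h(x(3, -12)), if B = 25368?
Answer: 25902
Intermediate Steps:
x(P, w) = P - 4*w**2 (x(P, w) = -4*w**2 + P = P - 4*w**2)
h(j) = 39 + j
B - h(x(3, -12)) = 25368 - (39 + (3 - 4*(-12)**2)) = 25368 - (39 + (3 - 4*144)) = 25368 - (39 + (3 - 576)) = 25368 - (39 - 573) = 25368 - 1*(-534) = 25368 + 534 = 25902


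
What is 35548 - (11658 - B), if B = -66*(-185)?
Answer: 36100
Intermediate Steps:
B = 12210
35548 - (11658 - B) = 35548 - (11658 - 1*12210) = 35548 - (11658 - 12210) = 35548 - 1*(-552) = 35548 + 552 = 36100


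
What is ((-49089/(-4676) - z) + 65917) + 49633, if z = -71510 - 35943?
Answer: 1042811117/4676 ≈ 2.2301e+5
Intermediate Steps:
z = -107453
((-49089/(-4676) - z) + 65917) + 49633 = ((-49089/(-4676) - 1*(-107453)) + 65917) + 49633 = ((-49089*(-1/4676) + 107453) + 65917) + 49633 = ((49089/4676 + 107453) + 65917) + 49633 = (502499317/4676 + 65917) + 49633 = 810727209/4676 + 49633 = 1042811117/4676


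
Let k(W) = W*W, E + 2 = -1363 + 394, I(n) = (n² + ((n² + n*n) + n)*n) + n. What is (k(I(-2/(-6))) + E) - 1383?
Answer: -1715777/729 ≈ -2353.6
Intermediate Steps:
I(n) = n + n² + n*(n + 2*n²) (I(n) = (n² + ((n² + n²) + n)*n) + n = (n² + (2*n² + n)*n) + n = (n² + (n + 2*n²)*n) + n = (n² + n*(n + 2*n²)) + n = n + n² + n*(n + 2*n²))
E = -971 (E = -2 + (-1363 + 394) = -2 - 969 = -971)
k(W) = W²
(k(I(-2/(-6))) + E) - 1383 = (((-2/(-6))*(1 + 2*(-2/(-6)) + 2*(-2/(-6))²))² - 971) - 1383 = (((-2*(-⅙))*(1 + 2*(-2*(-⅙)) + 2*(-2*(-⅙))²))² - 971) - 1383 = (((1 + 2*(⅓) + 2*(⅓)²)/3)² - 971) - 1383 = (((1 + ⅔ + 2*(⅑))/3)² - 971) - 1383 = (((1 + ⅔ + 2/9)/3)² - 971) - 1383 = (((⅓)*(17/9))² - 971) - 1383 = ((17/27)² - 971) - 1383 = (289/729 - 971) - 1383 = -707570/729 - 1383 = -1715777/729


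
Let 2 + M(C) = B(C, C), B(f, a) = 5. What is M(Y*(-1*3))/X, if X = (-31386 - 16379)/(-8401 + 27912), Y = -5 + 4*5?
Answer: -58533/47765 ≈ -1.2254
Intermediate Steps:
Y = 15 (Y = -5 + 20 = 15)
M(C) = 3 (M(C) = -2 + 5 = 3)
X = -47765/19511 ≈ -2.4481
M(Y*(-1*3))/X = 3/(-47765/19511) = 3*(-19511/47765) = -58533/47765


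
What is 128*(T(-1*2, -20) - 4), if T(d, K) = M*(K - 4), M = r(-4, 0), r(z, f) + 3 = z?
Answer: 20992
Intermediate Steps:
r(z, f) = -3 + z
M = -7 (M = -3 - 4 = -7)
T(d, K) = 28 - 7*K (T(d, K) = -7*(K - 4) = -7*(-4 + K) = 28 - 7*K)
128*(T(-1*2, -20) - 4) = 128*((28 - 7*(-20)) - 4) = 128*((28 + 140) - 4) = 128*(168 - 4) = 128*164 = 20992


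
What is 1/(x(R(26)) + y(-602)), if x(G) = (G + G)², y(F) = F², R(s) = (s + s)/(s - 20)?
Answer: 9/3264340 ≈ 2.7571e-6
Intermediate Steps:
R(s) = 2*s/(-20 + s) (R(s) = (2*s)/(-20 + s) = 2*s/(-20 + s))
x(G) = 4*G² (x(G) = (2*G)² = 4*G²)
1/(x(R(26)) + y(-602)) = 1/(4*(2*26/(-20 + 26))² + (-602)²) = 1/(4*(2*26/6)² + 362404) = 1/(4*(2*26*(⅙))² + 362404) = 1/(4*(26/3)² + 362404) = 1/(4*(676/9) + 362404) = 1/(2704/9 + 362404) = 1/(3264340/9) = 9/3264340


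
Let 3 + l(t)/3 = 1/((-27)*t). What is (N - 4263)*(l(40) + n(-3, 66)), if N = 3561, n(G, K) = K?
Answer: -800241/20 ≈ -40012.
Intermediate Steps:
l(t) = -9 - 1/(9*t) (l(t) = -9 + 3*(1/((-27)*t)) = -9 + 3*(-1/(27*t)) = -9 - 1/(9*t))
(N - 4263)*(l(40) + n(-3, 66)) = (3561 - 4263)*((-9 - ⅑/40) + 66) = -702*((-9 - ⅑*1/40) + 66) = -702*((-9 - 1/360) + 66) = -702*(-3241/360 + 66) = -702*20519/360 = -800241/20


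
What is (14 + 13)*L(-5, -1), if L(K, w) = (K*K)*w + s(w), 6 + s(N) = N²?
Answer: -810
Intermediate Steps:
s(N) = -6 + N²
L(K, w) = -6 + w² + w*K² (L(K, w) = (K*K)*w + (-6 + w²) = K²*w + (-6 + w²) = w*K² + (-6 + w²) = -6 + w² + w*K²)
(14 + 13)*L(-5, -1) = (14 + 13)*(-6 + (-1)² - 1*(-5)²) = 27*(-6 + 1 - 1*25) = 27*(-6 + 1 - 25) = 27*(-30) = -810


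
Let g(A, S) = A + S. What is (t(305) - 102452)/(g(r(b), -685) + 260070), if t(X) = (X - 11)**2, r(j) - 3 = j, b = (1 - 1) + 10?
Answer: -8008/129699 ≈ -0.061743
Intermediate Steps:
b = 10 (b = 0 + 10 = 10)
r(j) = 3 + j
t(X) = (-11 + X)**2
(t(305) - 102452)/(g(r(b), -685) + 260070) = ((-11 + 305)**2 - 102452)/(((3 + 10) - 685) + 260070) = (294**2 - 102452)/((13 - 685) + 260070) = (86436 - 102452)/(-672 + 260070) = -16016/259398 = -16016*1/259398 = -8008/129699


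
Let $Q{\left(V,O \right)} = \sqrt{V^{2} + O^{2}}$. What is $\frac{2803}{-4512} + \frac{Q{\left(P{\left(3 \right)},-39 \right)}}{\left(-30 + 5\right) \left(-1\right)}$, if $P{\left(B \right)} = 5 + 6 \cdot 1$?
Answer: $- \frac{2803}{4512} + \frac{\sqrt{1642}}{25} \approx 0.99963$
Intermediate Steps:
$P{\left(B \right)} = 11$ ($P{\left(B \right)} = 5 + 6 = 11$)
$Q{\left(V,O \right)} = \sqrt{O^{2} + V^{2}}$
$\frac{2803}{-4512} + \frac{Q{\left(P{\left(3 \right)},-39 \right)}}{\left(-30 + 5\right) \left(-1\right)} = \frac{2803}{-4512} + \frac{\sqrt{\left(-39\right)^{2} + 11^{2}}}{\left(-30 + 5\right) \left(-1\right)} = 2803 \left(- \frac{1}{4512}\right) + \frac{\sqrt{1521 + 121}}{\left(-25\right) \left(-1\right)} = - \frac{2803}{4512} + \frac{\sqrt{1642}}{25}$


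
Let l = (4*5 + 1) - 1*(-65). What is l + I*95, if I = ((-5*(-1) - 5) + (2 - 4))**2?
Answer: 466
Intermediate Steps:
l = 86 (l = (20 + 1) + 65 = 21 + 65 = 86)
I = 4 (I = ((5 - 5) - 2)**2 = (0 - 2)**2 = (-2)**2 = 4)
l + I*95 = 86 + 4*95 = 86 + 380 = 466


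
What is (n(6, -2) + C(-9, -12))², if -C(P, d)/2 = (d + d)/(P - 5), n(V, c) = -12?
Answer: 11664/49 ≈ 238.04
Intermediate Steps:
C(P, d) = -4*d/(-5 + P) (C(P, d) = -2*(d + d)/(P - 5) = -2*2*d/(-5 + P) = -4*d/(-5 + P))
(n(6, -2) + C(-9, -12))² = (-12 - 4*(-12)/(-5 - 9))² = (-12 - 4*(-12)/(-14))² = (-12 - 4*(-12)*(-1/14))² = (-12 - 24/7)² = (-108/7)² = 11664/49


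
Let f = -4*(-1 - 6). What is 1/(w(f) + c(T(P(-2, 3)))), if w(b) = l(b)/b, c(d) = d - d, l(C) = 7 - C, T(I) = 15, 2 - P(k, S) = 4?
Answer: -4/3 ≈ -1.3333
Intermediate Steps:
P(k, S) = -2 (P(k, S) = 2 - 1*4 = 2 - 4 = -2)
c(d) = 0
f = 28 (f = -4*(-7) = 28)
w(b) = (7 - b)/b
1/(w(f) + c(T(P(-2, 3)))) = 1/((7 - 1*28)/28 + 0) = 1/((7 - 28)/28 + 0) = 1/((1/28)*(-21) + 0) = 1/(-¾ + 0) = 1/(-¾) = -4/3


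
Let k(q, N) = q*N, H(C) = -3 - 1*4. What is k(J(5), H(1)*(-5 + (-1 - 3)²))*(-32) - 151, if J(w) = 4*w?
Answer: 49129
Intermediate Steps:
H(C) = -7 (H(C) = -3 - 4 = -7)
k(q, N) = N*q
k(J(5), H(1)*(-5 + (-1 - 3)²))*(-32) - 151 = ((-7*(-5 + (-1 - 3)²))*(4*5))*(-32) - 151 = (-7*(-5 + (-4)²)*20)*(-32) - 151 = (-7*(-5 + 16)*20)*(-32) - 151 = (-7*11*20)*(-32) - 151 = -77*20*(-32) - 151 = -1540*(-32) - 151 = 49280 - 151 = 49129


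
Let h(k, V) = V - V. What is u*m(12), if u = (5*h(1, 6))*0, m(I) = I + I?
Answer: 0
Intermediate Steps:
m(I) = 2*I
h(k, V) = 0
u = 0 (u = (5*0)*0 = 0*0 = 0)
u*m(12) = 0*(2*12) = 0*24 = 0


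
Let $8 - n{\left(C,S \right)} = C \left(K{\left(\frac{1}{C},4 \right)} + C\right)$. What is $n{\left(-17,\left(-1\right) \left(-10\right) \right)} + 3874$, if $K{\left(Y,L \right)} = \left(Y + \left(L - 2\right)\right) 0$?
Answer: $3593$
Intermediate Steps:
$K{\left(Y,L \right)} = 0$ ($K{\left(Y,L \right)} = \left(Y + \left(-2 + L\right)\right) 0 = \left(-2 + L + Y\right) 0 = 0$)
$n{\left(C,S \right)} = 8 - C^{2}$ ($n{\left(C,S \right)} = 8 - C \left(0 + C\right) = 8 - C C = 8 - C^{2}$)
$n{\left(-17,\left(-1\right) \left(-10\right) \right)} + 3874 = \left(8 - \left(-17\right)^{2}\right) + 3874 = \left(8 - 289\right) + 3874 = -281 + 3874 = 3593$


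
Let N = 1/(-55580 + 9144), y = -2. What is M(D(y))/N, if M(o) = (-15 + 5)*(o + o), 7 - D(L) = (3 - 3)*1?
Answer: 6501040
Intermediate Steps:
D(L) = 7 (D(L) = 7 - (3 - 3) = 7 - 0 = 7 - 1*0 = 7 + 0 = 7)
M(o) = -20*o
N = -1/46436 (N = 1/(-46436) = -1/46436 ≈ -2.1535e-5)
M(D(y))/N = (-20*7)/(-1/46436) = -140*(-46436) = 6501040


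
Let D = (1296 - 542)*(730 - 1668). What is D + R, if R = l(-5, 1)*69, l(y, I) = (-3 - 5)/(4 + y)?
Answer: -706700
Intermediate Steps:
l(y, I) = -8/(4 + y)
D = -707252 (D = 754*(-938) = -707252)
R = 552 (R = -8/(4 - 5)*69 = -8/(-1)*69 = -8*(-1)*69 = 8*69 = 552)
D + R = -707252 + 552 = -706700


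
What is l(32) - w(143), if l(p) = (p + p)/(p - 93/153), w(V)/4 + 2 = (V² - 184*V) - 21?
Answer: 37697208/1601 ≈ 23546.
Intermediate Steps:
w(V) = -92 - 736*V + 4*V² (w(V) = -8 + 4*((V² - 184*V) - 21) = -8 + 4*(-21 + V² - 184*V) = -8 + (-84 - 736*V + 4*V²) = -92 - 736*V + 4*V²)
l(p) = 2*p/(-31/51 + p) (l(p) = (2*p)/(p - 93*1/153) = (2*p)/(p - 31/51) = (2*p)/(-31/51 + p) = 2*p/(-31/51 + p))
l(32) - w(143) = 102*32/(-31 + 51*32) - (-92 - 736*143 + 4*143²) = 102*32/(-31 + 1632) - (-92 - 105248 + 4*20449) = 102*32/1601 - (-92 - 105248 + 81796) = 102*32*(1/1601) - 1*(-23544) = 3264/1601 + 23544 = 37697208/1601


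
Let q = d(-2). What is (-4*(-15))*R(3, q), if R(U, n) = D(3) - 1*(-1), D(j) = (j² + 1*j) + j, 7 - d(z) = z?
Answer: 960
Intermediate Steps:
d(z) = 7 - z
q = 9 (q = 7 - 1*(-2) = 7 + 2 = 9)
D(j) = j² + 2*j (D(j) = (j² + j) + j = (j + j²) + j = j² + 2*j)
R(U, n) = 16 (R(U, n) = 3*(2 + 3) - 1*(-1) = 3*5 + 1 = 15 + 1 = 16)
(-4*(-15))*R(3, q) = -4*(-15)*16 = 60*16 = 960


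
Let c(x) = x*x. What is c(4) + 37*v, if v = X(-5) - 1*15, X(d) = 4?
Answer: -391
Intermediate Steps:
c(x) = x²
v = -11 (v = 4 - 1*15 = 4 - 15 = -11)
c(4) + 37*v = 4² + 37*(-11) = 16 - 407 = -391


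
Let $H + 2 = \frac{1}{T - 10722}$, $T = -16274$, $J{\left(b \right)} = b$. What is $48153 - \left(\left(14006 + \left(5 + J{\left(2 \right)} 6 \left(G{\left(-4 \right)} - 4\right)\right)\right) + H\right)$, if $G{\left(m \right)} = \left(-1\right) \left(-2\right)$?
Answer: $\frac{922399329}{26996} \approx 34168.0$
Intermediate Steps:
$G{\left(m \right)} = 2$
$H = - \frac{53993}{26996}$ ($H = -2 + \frac{1}{-16274 - 10722} = -2 + \frac{1}{-26996} = -2 - \frac{1}{26996} = - \frac{53993}{26996} \approx -2.0$)
$48153 - \left(\left(14006 + \left(5 + J{\left(2 \right)} 6 \left(G{\left(-4 \right)} - 4\right)\right)\right) + H\right) = 48153 - \left(\left(14006 + \left(5 + 2 \cdot 6 \left(2 - 4\right)\right)\right) - \frac{53993}{26996}\right) = 48153 - \left(\left(14006 + \left(5 + 2 \cdot 6 \left(-2\right)\right)\right) - \frac{53993}{26996}\right) = 48153 - \left(\left(14006 + \left(5 + 2 \left(-12\right)\right)\right) - \frac{53993}{26996}\right) = 48153 - \left(\left(14006 + \left(5 - 24\right)\right) - \frac{53993}{26996}\right) = 48153 - \left(\left(14006 - 19\right) - \frac{53993}{26996}\right) = 48153 - \left(13987 - \frac{53993}{26996}\right) = 48153 - \frac{377539059}{26996} = \frac{922399329}{26996}$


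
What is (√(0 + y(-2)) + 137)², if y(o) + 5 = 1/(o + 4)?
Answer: 37529/2 + 411*I*√2 ≈ 18765.0 + 581.24*I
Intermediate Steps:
y(o) = -5 + 1/(4 + o) (y(o) = -5 + 1/(o + 4) = -5 + 1/(4 + o))
(√(0 + y(-2)) + 137)² = (√(0 + (-19 - 5*(-2))/(4 - 2)) + 137)² = (√(0 + (-19 + 10)/2) + 137)² = (√(0 + (½)*(-9)) + 137)² = (√(0 - 9/2) + 137)² = (√(-9/2) + 137)² = (3*I*√2/2 + 137)² = (137 + 3*I*√2/2)²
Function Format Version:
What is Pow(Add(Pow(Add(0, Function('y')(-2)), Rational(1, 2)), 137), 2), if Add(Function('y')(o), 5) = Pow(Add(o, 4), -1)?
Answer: Add(Rational(37529, 2), Mul(411, I, Pow(2, Rational(1, 2)))) ≈ Add(18765., Mul(581.24, I))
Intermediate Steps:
Function('y')(o) = Add(-5, Pow(Add(4, o), -1)) (Function('y')(o) = Add(-5, Pow(Add(o, 4), -1)) = Add(-5, Pow(Add(4, o), -1)))
Pow(Add(Pow(Add(0, Function('y')(-2)), Rational(1, 2)), 137), 2) = Pow(Add(Pow(Add(0, Mul(Pow(Add(4, -2), -1), Add(-19, Mul(-5, -2)))), Rational(1, 2)), 137), 2) = Pow(Add(Pow(Add(0, Mul(Pow(2, -1), Add(-19, 10))), Rational(1, 2)), 137), 2) = Pow(Add(Pow(Add(0, Mul(Rational(1, 2), -9)), Rational(1, 2)), 137), 2) = Pow(Add(Pow(Add(0, Rational(-9, 2)), Rational(1, 2)), 137), 2) = Pow(Add(Pow(Rational(-9, 2), Rational(1, 2)), 137), 2) = Pow(Add(Mul(Rational(3, 2), I, Pow(2, Rational(1, 2))), 137), 2) = Pow(Add(137, Mul(Rational(3, 2), I, Pow(2, Rational(1, 2)))), 2)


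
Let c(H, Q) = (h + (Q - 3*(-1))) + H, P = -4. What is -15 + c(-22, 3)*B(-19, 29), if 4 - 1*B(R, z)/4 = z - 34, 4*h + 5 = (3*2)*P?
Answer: -852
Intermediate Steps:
h = -29/4 (h = -5/4 + ((3*2)*(-4))/4 = -5/4 + (6*(-4))/4 = -5/4 + (¼)*(-24) = -5/4 - 6 = -29/4 ≈ -7.2500)
B(R, z) = 152 - 4*z (B(R, z) = 16 - 4*(z - 34) = 16 - 4*(-34 + z) = 16 + (136 - 4*z) = 152 - 4*z)
c(H, Q) = -17/4 + H + Q (c(H, Q) = (-29/4 + (Q - 3*(-1))) + H = (-29/4 + (Q + 3)) + H = (-29/4 + (3 + Q)) + H = (-17/4 + Q) + H = -17/4 + H + Q)
-15 + c(-22, 3)*B(-19, 29) = -15 + (-17/4 - 22 + 3)*(152 - 4*29) = -15 - 93*(152 - 116)/4 = -15 - 93/4*36 = -15 - 837 = -852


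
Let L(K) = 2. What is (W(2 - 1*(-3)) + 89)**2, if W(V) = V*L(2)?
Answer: 9801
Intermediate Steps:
W(V) = 2*V (W(V) = V*2 = 2*V)
(W(2 - 1*(-3)) + 89)**2 = (2*(2 - 1*(-3)) + 89)**2 = (2*(2 + 3) + 89)**2 = (2*5 + 89)**2 = (10 + 89)**2 = 99**2 = 9801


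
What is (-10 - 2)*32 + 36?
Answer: -348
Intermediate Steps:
(-10 - 2)*32 + 36 = -12*32 + 36 = -384 + 36 = -348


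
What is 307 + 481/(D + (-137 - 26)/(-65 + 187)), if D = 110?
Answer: 4128581/13257 ≈ 311.43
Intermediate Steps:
307 + 481/(D + (-137 - 26)/(-65 + 187)) = 307 + 481/(110 + (-137 - 26)/(-65 + 187)) = 307 + 481/(110 - 163/122) = 307 + 481/(13257/122) = 307 + 481*(122/13257) = 307 + 58682/13257 = 4128581/13257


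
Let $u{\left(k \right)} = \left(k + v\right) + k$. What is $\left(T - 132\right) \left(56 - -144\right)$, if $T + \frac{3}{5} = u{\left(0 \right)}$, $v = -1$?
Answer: $-26720$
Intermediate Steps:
$u{\left(k \right)} = -1 + 2 k$ ($u{\left(k \right)} = \left(k - 1\right) + k = \left(-1 + k\right) + k = -1 + 2 k$)
$T = - \frac{8}{5}$ ($T = - \frac{3}{5} + \left(-1 + 2 \cdot 0\right) = - \frac{3}{5} + \left(-1 + 0\right) = - \frac{3}{5} - 1 = - \frac{8}{5} \approx -1.6$)
$\left(T - 132\right) \left(56 - -144\right) = \left(- \frac{8}{5} - 132\right) \left(56 - -144\right) = - \frac{668 \left(56 + 144\right)}{5} = \left(- \frac{668}{5}\right) 200 = -26720$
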